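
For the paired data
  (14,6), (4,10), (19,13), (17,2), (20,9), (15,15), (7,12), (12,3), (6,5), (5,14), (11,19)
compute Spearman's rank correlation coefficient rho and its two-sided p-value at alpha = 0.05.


Step 1: Rank x and y separately (midranks; no ties here).
rank(x): 14->7, 4->1, 19->10, 17->9, 20->11, 15->8, 7->4, 12->6, 6->3, 5->2, 11->5
rank(y): 6->4, 10->6, 13->8, 2->1, 9->5, 15->10, 12->7, 3->2, 5->3, 14->9, 19->11
Step 2: d_i = R_x(i) - R_y(i); compute d_i^2.
  (7-4)^2=9, (1-6)^2=25, (10-8)^2=4, (9-1)^2=64, (11-5)^2=36, (8-10)^2=4, (4-7)^2=9, (6-2)^2=16, (3-3)^2=0, (2-9)^2=49, (5-11)^2=36
sum(d^2) = 252.
Step 3: rho = 1 - 6*252 / (11*(11^2 - 1)) = 1 - 1512/1320 = -0.145455.
Step 4: Under H0, t = rho * sqrt((n-2)/(1-rho^2)) = -0.4411 ~ t(9).
Step 5: Two-sided p-value from the t-distribution with 9 df = 0.669579.
Step 6: alpha = 0.05. fail to reject H0.

rho = -0.1455, p = 0.669579, fail to reject H0 at alpha = 0.05.


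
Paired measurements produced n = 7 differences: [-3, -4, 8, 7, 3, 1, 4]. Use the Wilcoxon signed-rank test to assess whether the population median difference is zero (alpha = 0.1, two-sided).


Step 1: Drop any zero differences (none here) and take |d_i|.
|d| = [3, 4, 8, 7, 3, 1, 4]
Step 2: Midrank |d_i| (ties get averaged ranks).
ranks: |3|->2.5, |4|->4.5, |8|->7, |7|->6, |3|->2.5, |1|->1, |4|->4.5
Step 3: Attach original signs; sum ranks with positive sign and with negative sign.
W+ = 7 + 6 + 2.5 + 1 + 4.5 = 21
W- = 2.5 + 4.5 = 7
(Check: W+ + W- = 28 should equal n(n+1)/2 = 28.)
Step 4: Test statistic W = min(W+, W-) = 7.
Step 5: Ties in |d|, so use the tie-corrected normal approximation.
        E[W] = n(n+1)/4 = 7*8/4 = 14.
        Tie groups: |d|=3 (t=2), |d|=4 (t=2); sum(t^3 - t) = 12.
        Var[W] = n(n+1)(2n+1)/24 - sum(t^3-t)/48 = 840/24 - 12/48 = 34.75.
        z = (W - E[W]) / sqrt(Var[W]) = (7 - 14) / 5.8949 = -1.1875.
        Two-sided p = 2*Phi(z) = 0.235044.
Step 6: alpha = 0.1. fail to reject H0.

W+ = 21, W- = 7, W = min = 7, p = 0.235044, fail to reject H0.


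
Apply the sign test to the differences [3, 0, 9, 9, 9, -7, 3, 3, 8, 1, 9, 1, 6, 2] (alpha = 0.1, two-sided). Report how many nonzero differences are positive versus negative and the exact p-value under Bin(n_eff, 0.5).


Step 1: Discard zero differences. Original n = 14; n_eff = number of nonzero differences = 13.
Nonzero differences (with sign): +3, +9, +9, +9, -7, +3, +3, +8, +1, +9, +1, +6, +2
Step 2: Count signs: positive = 12, negative = 1.
Step 3: Under H0: P(positive) = 0.5, so the number of positives S ~ Bin(13, 0.5).
Step 4: Two-sided exact p-value = sum of Bin(13,0.5) probabilities at or below the observed probability = 0.003418.
Step 5: alpha = 0.1. reject H0.

n_eff = 13, pos = 12, neg = 1, p = 0.003418, reject H0.


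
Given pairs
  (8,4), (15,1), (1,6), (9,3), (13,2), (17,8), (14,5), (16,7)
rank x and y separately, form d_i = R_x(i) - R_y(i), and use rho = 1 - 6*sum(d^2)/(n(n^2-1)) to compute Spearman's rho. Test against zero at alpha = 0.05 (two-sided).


Step 1: Rank x and y separately (midranks; no ties here).
rank(x): 8->2, 15->6, 1->1, 9->3, 13->4, 17->8, 14->5, 16->7
rank(y): 4->4, 1->1, 6->6, 3->3, 2->2, 8->8, 5->5, 7->7
Step 2: d_i = R_x(i) - R_y(i); compute d_i^2.
  (2-4)^2=4, (6-1)^2=25, (1-6)^2=25, (3-3)^2=0, (4-2)^2=4, (8-8)^2=0, (5-5)^2=0, (7-7)^2=0
sum(d^2) = 58.
Step 3: rho = 1 - 6*58 / (8*(8^2 - 1)) = 1 - 348/504 = 0.309524.
Step 4: Under H0, t = rho * sqrt((n-2)/(1-rho^2)) = 0.7973 ~ t(6).
Step 5: Two-sided p-value from the t-distribution with 6 df = 0.455645.
Step 6: alpha = 0.05. fail to reject H0.

rho = 0.3095, p = 0.455645, fail to reject H0 at alpha = 0.05.


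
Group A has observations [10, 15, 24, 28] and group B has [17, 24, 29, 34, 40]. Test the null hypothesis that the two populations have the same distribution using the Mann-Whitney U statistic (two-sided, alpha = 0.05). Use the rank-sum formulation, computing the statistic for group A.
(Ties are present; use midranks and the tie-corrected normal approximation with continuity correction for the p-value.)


Step 1: Combine and sort all 9 observations; assign midranks.
sorted (value, group): (10,X), (15,X), (17,Y), (24,X), (24,Y), (28,X), (29,Y), (34,Y), (40,Y)
ranks: 10->1, 15->2, 17->3, 24->4.5, 24->4.5, 28->6, 29->7, 34->8, 40->9
Step 2: Rank sum for X: R1 = 1 + 2 + 4.5 + 6 = 13.5.
Step 3: U_X = R1 - n1(n1+1)/2 = 13.5 - 4*5/2 = 13.5 - 10 = 3.5.
       U_Y = n1*n2 - U_X = 20 - 3.5 = 16.5.
Step 4: Ties are present, so use the tie-corrected normal approximation (with continuity correction) for the p-value.
Step 5: p-value = 0.139983; compare to alpha = 0.05. fail to reject H0.

U_X = 3.5, p = 0.139983, fail to reject H0 at alpha = 0.05.


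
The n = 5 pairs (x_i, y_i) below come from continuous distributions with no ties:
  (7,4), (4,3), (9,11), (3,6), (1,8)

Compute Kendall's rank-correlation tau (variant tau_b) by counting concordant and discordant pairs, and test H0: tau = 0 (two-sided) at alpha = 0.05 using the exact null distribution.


Step 1: Enumerate the 10 unordered pairs (i,j) with i<j and classify each by sign(x_j-x_i) * sign(y_j-y_i).
  (1,2):dx=-3,dy=-1->C; (1,3):dx=+2,dy=+7->C; (1,4):dx=-4,dy=+2->D; (1,5):dx=-6,dy=+4->D
  (2,3):dx=+5,dy=+8->C; (2,4):dx=-1,dy=+3->D; (2,5):dx=-3,dy=+5->D; (3,4):dx=-6,dy=-5->C
  (3,5):dx=-8,dy=-3->C; (4,5):dx=-2,dy=+2->D
Step 2: C = 5, D = 5, total pairs = 10.
Step 3: tau = (C - D)/(n(n-1)/2) = (5 - 5)/10 = 0.000000.
Step 4: Exact two-sided p-value (enumerate n! = 120 permutations of y under H0): p = 1.000000.
Step 5: alpha = 0.05. fail to reject H0.

tau_b = 0.0000 (C=5, D=5), p = 1.000000, fail to reject H0.


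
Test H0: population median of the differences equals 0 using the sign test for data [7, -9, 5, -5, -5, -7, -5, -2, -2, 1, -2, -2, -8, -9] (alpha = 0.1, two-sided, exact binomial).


Step 1: Discard zero differences. Original n = 14; n_eff = number of nonzero differences = 14.
Nonzero differences (with sign): +7, -9, +5, -5, -5, -7, -5, -2, -2, +1, -2, -2, -8, -9
Step 2: Count signs: positive = 3, negative = 11.
Step 3: Under H0: P(positive) = 0.5, so the number of positives S ~ Bin(14, 0.5).
Step 4: Two-sided exact p-value = sum of Bin(14,0.5) probabilities at or below the observed probability = 0.057373.
Step 5: alpha = 0.1. reject H0.

n_eff = 14, pos = 3, neg = 11, p = 0.057373, reject H0.


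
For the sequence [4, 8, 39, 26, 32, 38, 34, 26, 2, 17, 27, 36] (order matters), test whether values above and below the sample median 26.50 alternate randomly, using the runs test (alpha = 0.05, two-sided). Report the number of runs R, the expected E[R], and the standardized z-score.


Step 1: Compute median = 26.50; label A = above, B = below.
Labels in order: BBABAAABBBAA  (n_A = 6, n_B = 6)
Step 2: Count runs R = 6.
Step 3: Under H0 (random ordering), E[R] = 2*n_A*n_B/(n_A+n_B) + 1 = 2*6*6/12 + 1 = 7.0000.
        Var[R] = 2*n_A*n_B*(2*n_A*n_B - n_A - n_B) / ((n_A+n_B)^2 * (n_A+n_B-1)) = 4320/1584 = 2.7273.
        SD[R] = 1.6514.
Step 4: Continuity-corrected z = (R + 0.5 - E[R]) / SD[R] = (6 + 0.5 - 7.0000) / 1.6514 = -0.3028.
Step 5: Two-sided p-value via normal approximation = 2*(1 - Phi(|z|)) = 0.762069.
Step 6: alpha = 0.05. fail to reject H0.

R = 6, z = -0.3028, p = 0.762069, fail to reject H0.


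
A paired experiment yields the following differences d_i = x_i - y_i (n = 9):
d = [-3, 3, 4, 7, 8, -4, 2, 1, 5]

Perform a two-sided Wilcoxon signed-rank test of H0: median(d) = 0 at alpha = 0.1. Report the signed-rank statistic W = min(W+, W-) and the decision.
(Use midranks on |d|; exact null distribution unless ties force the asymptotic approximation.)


Step 1: Drop any zero differences (none here) and take |d_i|.
|d| = [3, 3, 4, 7, 8, 4, 2, 1, 5]
Step 2: Midrank |d_i| (ties get averaged ranks).
ranks: |3|->3.5, |3|->3.5, |4|->5.5, |7|->8, |8|->9, |4|->5.5, |2|->2, |1|->1, |5|->7
Step 3: Attach original signs; sum ranks with positive sign and with negative sign.
W+ = 3.5 + 5.5 + 8 + 9 + 2 + 1 + 7 = 36
W- = 3.5 + 5.5 = 9
(Check: W+ + W- = 45 should equal n(n+1)/2 = 45.)
Step 4: Test statistic W = min(W+, W-) = 9.
Step 5: Ties in |d|, so use the tie-corrected normal approximation.
        E[W] = n(n+1)/4 = 9*10/4 = 22.5.
        Tie groups: |d|=3 (t=2), |d|=4 (t=2); sum(t^3 - t) = 12.
        Var[W] = n(n+1)(2n+1)/24 - sum(t^3-t)/48 = 1710/24 - 12/48 = 71.
        z = (W - E[W]) / sqrt(Var[W]) = (9 - 22.5) / 8.4261 = -1.6022.
        Two-sided p = 2*Phi(z) = 0.109121.
Step 6: alpha = 0.1. fail to reject H0.

W+ = 36, W- = 9, W = min = 9, p = 0.109121, fail to reject H0.


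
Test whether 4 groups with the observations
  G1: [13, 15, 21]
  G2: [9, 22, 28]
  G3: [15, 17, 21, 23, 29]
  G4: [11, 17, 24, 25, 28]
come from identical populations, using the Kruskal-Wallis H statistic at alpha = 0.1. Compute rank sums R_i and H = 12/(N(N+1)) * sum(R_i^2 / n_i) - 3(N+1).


Step 1: Combine all N = 16 observations and assign midranks.
sorted (value, group, rank): (9,G2,1), (11,G4,2), (13,G1,3), (15,G1,4.5), (15,G3,4.5), (17,G3,6.5), (17,G4,6.5), (21,G1,8.5), (21,G3,8.5), (22,G2,10), (23,G3,11), (24,G4,12), (25,G4,13), (28,G2,14.5), (28,G4,14.5), (29,G3,16)
Step 2: Sum ranks within each group.
R_1 = 16 (n_1 = 3)
R_2 = 25.5 (n_2 = 3)
R_3 = 46.5 (n_3 = 5)
R_4 = 48 (n_4 = 5)
Step 3: H = 12/(N(N+1)) * sum(R_i^2/n_i) - 3(N+1)
     = 12/(16*17) * (16^2/3 + 25.5^2/3 + 46.5^2/5 + 48^2/5) - 3*17
     = 0.044118 * 1195.33 - 51
     = 1.735294.
Step 4: Ties present; correction factor C = 1 - 24/(16^3 - 16) = 0.994118. Corrected H = 1.735294 / 0.994118 = 1.745562.
Step 5: Under H0, H ~ chi^2(3); p-value = 0.626852.
Step 6: alpha = 0.1. fail to reject H0.

H = 1.7456, df = 3, p = 0.626852, fail to reject H0.


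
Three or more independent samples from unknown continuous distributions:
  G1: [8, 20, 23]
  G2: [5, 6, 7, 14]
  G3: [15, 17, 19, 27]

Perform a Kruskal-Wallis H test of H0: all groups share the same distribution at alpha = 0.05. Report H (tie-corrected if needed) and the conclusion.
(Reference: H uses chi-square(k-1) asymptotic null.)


Step 1: Combine all N = 11 observations and assign midranks.
sorted (value, group, rank): (5,G2,1), (6,G2,2), (7,G2,3), (8,G1,4), (14,G2,5), (15,G3,6), (17,G3,7), (19,G3,8), (20,G1,9), (23,G1,10), (27,G3,11)
Step 2: Sum ranks within each group.
R_1 = 23 (n_1 = 3)
R_2 = 11 (n_2 = 4)
R_3 = 32 (n_3 = 4)
Step 3: H = 12/(N(N+1)) * sum(R_i^2/n_i) - 3(N+1)
     = 12/(11*12) * (23^2/3 + 11^2/4 + 32^2/4) - 3*12
     = 0.090909 * 462.583 - 36
     = 6.053030.
Step 4: No ties, so H is used without correction.
Step 5: Under H0, H ~ chi^2(2); p-value = 0.048484.
Step 6: alpha = 0.05. reject H0.

H = 6.0530, df = 2, p = 0.048484, reject H0.


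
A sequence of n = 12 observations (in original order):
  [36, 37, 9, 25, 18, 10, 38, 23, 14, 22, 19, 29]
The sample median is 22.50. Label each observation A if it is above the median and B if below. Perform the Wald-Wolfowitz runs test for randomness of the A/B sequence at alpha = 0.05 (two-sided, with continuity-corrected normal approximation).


Step 1: Compute median = 22.50; label A = above, B = below.
Labels in order: AABABBAABBBA  (n_A = 6, n_B = 6)
Step 2: Count runs R = 7.
Step 3: Under H0 (random ordering), E[R] = 2*n_A*n_B/(n_A+n_B) + 1 = 2*6*6/12 + 1 = 7.0000.
        Var[R] = 2*n_A*n_B*(2*n_A*n_B - n_A - n_B) / ((n_A+n_B)^2 * (n_A+n_B-1)) = 4320/1584 = 2.7273.
        SD[R] = 1.6514.
Step 4: R = E[R], so z = 0 with no continuity correction.
Step 5: Two-sided p-value via normal approximation = 2*(1 - Phi(|z|)) = 1.000000.
Step 6: alpha = 0.05. fail to reject H0.

R = 7, z = 0.0000, p = 1.000000, fail to reject H0.


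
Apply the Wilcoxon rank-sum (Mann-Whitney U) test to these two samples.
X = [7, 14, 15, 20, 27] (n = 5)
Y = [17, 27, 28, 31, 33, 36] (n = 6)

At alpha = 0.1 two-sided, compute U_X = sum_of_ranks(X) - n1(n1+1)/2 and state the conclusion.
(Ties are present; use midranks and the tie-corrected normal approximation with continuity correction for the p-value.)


Step 1: Combine and sort all 11 observations; assign midranks.
sorted (value, group): (7,X), (14,X), (15,X), (17,Y), (20,X), (27,X), (27,Y), (28,Y), (31,Y), (33,Y), (36,Y)
ranks: 7->1, 14->2, 15->3, 17->4, 20->5, 27->6.5, 27->6.5, 28->8, 31->9, 33->10, 36->11
Step 2: Rank sum for X: R1 = 1 + 2 + 3 + 5 + 6.5 = 17.5.
Step 3: U_X = R1 - n1(n1+1)/2 = 17.5 - 5*6/2 = 17.5 - 15 = 2.5.
       U_Y = n1*n2 - U_X = 30 - 2.5 = 27.5.
Step 4: Ties are present, so use the tie-corrected normal approximation (with continuity correction) for the p-value.
Step 5: p-value = 0.028100; compare to alpha = 0.1. reject H0.

U_X = 2.5, p = 0.028100, reject H0 at alpha = 0.1.


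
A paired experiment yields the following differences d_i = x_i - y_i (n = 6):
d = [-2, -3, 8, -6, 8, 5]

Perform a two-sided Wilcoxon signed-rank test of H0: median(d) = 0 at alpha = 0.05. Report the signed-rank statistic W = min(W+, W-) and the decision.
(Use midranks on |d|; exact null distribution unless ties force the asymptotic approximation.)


Step 1: Drop any zero differences (none here) and take |d_i|.
|d| = [2, 3, 8, 6, 8, 5]
Step 2: Midrank |d_i| (ties get averaged ranks).
ranks: |2|->1, |3|->2, |8|->5.5, |6|->4, |8|->5.5, |5|->3
Step 3: Attach original signs; sum ranks with positive sign and with negative sign.
W+ = 5.5 + 5.5 + 3 = 14
W- = 1 + 2 + 4 = 7
(Check: W+ + W- = 21 should equal n(n+1)/2 = 21.)
Step 4: Test statistic W = min(W+, W-) = 7.
Step 5: Ties in |d|, so use the tie-corrected normal approximation.
        E[W] = n(n+1)/4 = 6*7/4 = 10.5.
        Tie groups: |d|=8 (t=2); sum(t^3 - t) = 6.
        Var[W] = n(n+1)(2n+1)/24 - sum(t^3-t)/48 = 546/24 - 6/48 = 22.625.
        z = (W - E[W]) / sqrt(Var[W]) = (7 - 10.5) / 4.7566 = -0.7358.
        Two-sided p = 2*Phi(z) = 0.461838.
Step 6: alpha = 0.05. fail to reject H0.

W+ = 14, W- = 7, W = min = 7, p = 0.461838, fail to reject H0.


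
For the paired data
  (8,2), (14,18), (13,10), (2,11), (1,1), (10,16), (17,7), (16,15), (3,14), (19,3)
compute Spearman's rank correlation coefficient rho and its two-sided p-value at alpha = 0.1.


Step 1: Rank x and y separately (midranks; no ties here).
rank(x): 8->4, 14->7, 13->6, 2->2, 1->1, 10->5, 17->9, 16->8, 3->3, 19->10
rank(y): 2->2, 18->10, 10->5, 11->6, 1->1, 16->9, 7->4, 15->8, 14->7, 3->3
Step 2: d_i = R_x(i) - R_y(i); compute d_i^2.
  (4-2)^2=4, (7-10)^2=9, (6-5)^2=1, (2-6)^2=16, (1-1)^2=0, (5-9)^2=16, (9-4)^2=25, (8-8)^2=0, (3-7)^2=16, (10-3)^2=49
sum(d^2) = 136.
Step 3: rho = 1 - 6*136 / (10*(10^2 - 1)) = 1 - 816/990 = 0.175758.
Step 4: Under H0, t = rho * sqrt((n-2)/(1-rho^2)) = 0.5050 ~ t(8).
Step 5: Two-sided p-value from the t-distribution with 8 df = 0.627188.
Step 6: alpha = 0.1. fail to reject H0.

rho = 0.1758, p = 0.627188, fail to reject H0 at alpha = 0.1.


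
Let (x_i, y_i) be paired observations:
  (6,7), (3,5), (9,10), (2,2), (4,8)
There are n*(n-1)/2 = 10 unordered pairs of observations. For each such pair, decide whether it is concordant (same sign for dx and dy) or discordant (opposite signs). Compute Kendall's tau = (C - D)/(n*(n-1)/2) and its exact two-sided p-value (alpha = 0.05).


Step 1: Enumerate the 10 unordered pairs (i,j) with i<j and classify each by sign(x_j-x_i) * sign(y_j-y_i).
  (1,2):dx=-3,dy=-2->C; (1,3):dx=+3,dy=+3->C; (1,4):dx=-4,dy=-5->C; (1,5):dx=-2,dy=+1->D
  (2,3):dx=+6,dy=+5->C; (2,4):dx=-1,dy=-3->C; (2,5):dx=+1,dy=+3->C; (3,4):dx=-7,dy=-8->C
  (3,5):dx=-5,dy=-2->C; (4,5):dx=+2,dy=+6->C
Step 2: C = 9, D = 1, total pairs = 10.
Step 3: tau = (C - D)/(n(n-1)/2) = (9 - 1)/10 = 0.800000.
Step 4: Exact two-sided p-value (enumerate n! = 120 permutations of y under H0): p = 0.083333.
Step 5: alpha = 0.05. fail to reject H0.

tau_b = 0.8000 (C=9, D=1), p = 0.083333, fail to reject H0.


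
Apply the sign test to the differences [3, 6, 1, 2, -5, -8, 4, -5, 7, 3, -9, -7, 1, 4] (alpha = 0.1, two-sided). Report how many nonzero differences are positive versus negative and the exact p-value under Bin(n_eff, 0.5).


Step 1: Discard zero differences. Original n = 14; n_eff = number of nonzero differences = 14.
Nonzero differences (with sign): +3, +6, +1, +2, -5, -8, +4, -5, +7, +3, -9, -7, +1, +4
Step 2: Count signs: positive = 9, negative = 5.
Step 3: Under H0: P(positive) = 0.5, so the number of positives S ~ Bin(14, 0.5).
Step 4: Two-sided exact p-value = sum of Bin(14,0.5) probabilities at or below the observed probability = 0.423950.
Step 5: alpha = 0.1. fail to reject H0.

n_eff = 14, pos = 9, neg = 5, p = 0.423950, fail to reject H0.


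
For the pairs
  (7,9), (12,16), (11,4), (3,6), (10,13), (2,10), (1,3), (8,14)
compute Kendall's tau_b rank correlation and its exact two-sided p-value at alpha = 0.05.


Step 1: Enumerate the 28 unordered pairs (i,j) with i<j and classify each by sign(x_j-x_i) * sign(y_j-y_i).
  (1,2):dx=+5,dy=+7->C; (1,3):dx=+4,dy=-5->D; (1,4):dx=-4,dy=-3->C; (1,5):dx=+3,dy=+4->C
  (1,6):dx=-5,dy=+1->D; (1,7):dx=-6,dy=-6->C; (1,8):dx=+1,dy=+5->C; (2,3):dx=-1,dy=-12->C
  (2,4):dx=-9,dy=-10->C; (2,5):dx=-2,dy=-3->C; (2,6):dx=-10,dy=-6->C; (2,7):dx=-11,dy=-13->C
  (2,8):dx=-4,dy=-2->C; (3,4):dx=-8,dy=+2->D; (3,5):dx=-1,dy=+9->D; (3,6):dx=-9,dy=+6->D
  (3,7):dx=-10,dy=-1->C; (3,8):dx=-3,dy=+10->D; (4,5):dx=+7,dy=+7->C; (4,6):dx=-1,dy=+4->D
  (4,7):dx=-2,dy=-3->C; (4,8):dx=+5,dy=+8->C; (5,6):dx=-8,dy=-3->C; (5,7):dx=-9,dy=-10->C
  (5,8):dx=-2,dy=+1->D; (6,7):dx=-1,dy=-7->C; (6,8):dx=+6,dy=+4->C; (7,8):dx=+7,dy=+11->C
Step 2: C = 20, D = 8, total pairs = 28.
Step 3: tau = (C - D)/(n(n-1)/2) = (20 - 8)/28 = 0.428571.
Step 4: Exact two-sided p-value (enumerate n! = 40320 permutations of y under H0): p = 0.178869.
Step 5: alpha = 0.05. fail to reject H0.

tau_b = 0.4286 (C=20, D=8), p = 0.178869, fail to reject H0.


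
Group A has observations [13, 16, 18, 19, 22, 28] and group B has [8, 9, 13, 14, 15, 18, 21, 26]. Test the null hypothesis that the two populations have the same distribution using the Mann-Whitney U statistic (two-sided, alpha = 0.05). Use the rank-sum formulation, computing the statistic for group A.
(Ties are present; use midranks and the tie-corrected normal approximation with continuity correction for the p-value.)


Step 1: Combine and sort all 14 observations; assign midranks.
sorted (value, group): (8,Y), (9,Y), (13,X), (13,Y), (14,Y), (15,Y), (16,X), (18,X), (18,Y), (19,X), (21,Y), (22,X), (26,Y), (28,X)
ranks: 8->1, 9->2, 13->3.5, 13->3.5, 14->5, 15->6, 16->7, 18->8.5, 18->8.5, 19->10, 21->11, 22->12, 26->13, 28->14
Step 2: Rank sum for X: R1 = 3.5 + 7 + 8.5 + 10 + 12 + 14 = 55.
Step 3: U_X = R1 - n1(n1+1)/2 = 55 - 6*7/2 = 55 - 21 = 34.
       U_Y = n1*n2 - U_X = 48 - 34 = 14.
Step 4: Ties are present, so use the tie-corrected normal approximation (with continuity correction) for the p-value.
Step 5: p-value = 0.219016; compare to alpha = 0.05. fail to reject H0.

U_X = 34, p = 0.219016, fail to reject H0 at alpha = 0.05.


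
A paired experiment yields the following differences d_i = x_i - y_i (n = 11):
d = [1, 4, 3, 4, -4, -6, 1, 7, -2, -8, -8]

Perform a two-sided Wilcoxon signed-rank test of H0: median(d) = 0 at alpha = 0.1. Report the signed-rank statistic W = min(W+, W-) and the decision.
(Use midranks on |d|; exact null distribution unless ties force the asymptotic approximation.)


Step 1: Drop any zero differences (none here) and take |d_i|.
|d| = [1, 4, 3, 4, 4, 6, 1, 7, 2, 8, 8]
Step 2: Midrank |d_i| (ties get averaged ranks).
ranks: |1|->1.5, |4|->6, |3|->4, |4|->6, |4|->6, |6|->8, |1|->1.5, |7|->9, |2|->3, |8|->10.5, |8|->10.5
Step 3: Attach original signs; sum ranks with positive sign and with negative sign.
W+ = 1.5 + 6 + 4 + 6 + 1.5 + 9 = 28
W- = 6 + 8 + 3 + 10.5 + 10.5 = 38
(Check: W+ + W- = 66 should equal n(n+1)/2 = 66.)
Step 4: Test statistic W = min(W+, W-) = 28.
Step 5: Ties in |d|, so use the tie-corrected normal approximation.
        E[W] = n(n+1)/4 = 11*12/4 = 33.
        Tie groups: |d|=1 (t=2), |d|=4 (t=3), |d|=8 (t=2); sum(t^3 - t) = 36.
        Var[W] = n(n+1)(2n+1)/24 - sum(t^3-t)/48 = 3036/24 - 36/48 = 125.75.
        z = (W - E[W]) / sqrt(Var[W]) = (28 - 33) / 11.2138 = -0.4459.
        Two-sided p = 2*Phi(z) = 0.655685.
Step 6: alpha = 0.1. fail to reject H0.

W+ = 28, W- = 38, W = min = 28, p = 0.655685, fail to reject H0.


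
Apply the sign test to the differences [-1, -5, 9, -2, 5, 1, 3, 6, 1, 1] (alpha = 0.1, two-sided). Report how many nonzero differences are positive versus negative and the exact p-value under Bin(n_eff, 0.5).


Step 1: Discard zero differences. Original n = 10; n_eff = number of nonzero differences = 10.
Nonzero differences (with sign): -1, -5, +9, -2, +5, +1, +3, +6, +1, +1
Step 2: Count signs: positive = 7, negative = 3.
Step 3: Under H0: P(positive) = 0.5, so the number of positives S ~ Bin(10, 0.5).
Step 4: Two-sided exact p-value = sum of Bin(10,0.5) probabilities at or below the observed probability = 0.343750.
Step 5: alpha = 0.1. fail to reject H0.

n_eff = 10, pos = 7, neg = 3, p = 0.343750, fail to reject H0.


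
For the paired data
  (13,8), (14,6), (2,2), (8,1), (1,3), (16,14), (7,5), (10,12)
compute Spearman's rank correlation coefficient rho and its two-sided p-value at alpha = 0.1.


Step 1: Rank x and y separately (midranks; no ties here).
rank(x): 13->6, 14->7, 2->2, 8->4, 1->1, 16->8, 7->3, 10->5
rank(y): 8->6, 6->5, 2->2, 1->1, 3->3, 14->8, 5->4, 12->7
Step 2: d_i = R_x(i) - R_y(i); compute d_i^2.
  (6-6)^2=0, (7-5)^2=4, (2-2)^2=0, (4-1)^2=9, (1-3)^2=4, (8-8)^2=0, (3-4)^2=1, (5-7)^2=4
sum(d^2) = 22.
Step 3: rho = 1 - 6*22 / (8*(8^2 - 1)) = 1 - 132/504 = 0.738095.
Step 4: Under H0, t = rho * sqrt((n-2)/(1-rho^2)) = 2.6797 ~ t(6).
Step 5: Two-sided p-value from the t-distribution with 6 df = 0.036553.
Step 6: alpha = 0.1. reject H0.

rho = 0.7381, p = 0.036553, reject H0 at alpha = 0.1.


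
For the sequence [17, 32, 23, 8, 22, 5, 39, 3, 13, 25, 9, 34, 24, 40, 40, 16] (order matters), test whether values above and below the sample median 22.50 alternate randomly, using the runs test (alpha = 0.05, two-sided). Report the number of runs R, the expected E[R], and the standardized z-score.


Step 1: Compute median = 22.50; label A = above, B = below.
Labels in order: BAABBBABBABAAAAB  (n_A = 8, n_B = 8)
Step 2: Count runs R = 9.
Step 3: Under H0 (random ordering), E[R] = 2*n_A*n_B/(n_A+n_B) + 1 = 2*8*8/16 + 1 = 9.0000.
        Var[R] = 2*n_A*n_B*(2*n_A*n_B - n_A - n_B) / ((n_A+n_B)^2 * (n_A+n_B-1)) = 14336/3840 = 3.7333.
        SD[R] = 1.9322.
Step 4: R = E[R], so z = 0 with no continuity correction.
Step 5: Two-sided p-value via normal approximation = 2*(1 - Phi(|z|)) = 1.000000.
Step 6: alpha = 0.05. fail to reject H0.

R = 9, z = 0.0000, p = 1.000000, fail to reject H0.


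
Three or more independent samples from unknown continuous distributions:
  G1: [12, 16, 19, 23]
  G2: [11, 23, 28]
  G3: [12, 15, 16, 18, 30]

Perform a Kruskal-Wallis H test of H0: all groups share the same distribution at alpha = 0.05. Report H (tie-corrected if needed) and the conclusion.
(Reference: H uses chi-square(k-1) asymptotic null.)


Step 1: Combine all N = 12 observations and assign midranks.
sorted (value, group, rank): (11,G2,1), (12,G1,2.5), (12,G3,2.5), (15,G3,4), (16,G1,5.5), (16,G3,5.5), (18,G3,7), (19,G1,8), (23,G1,9.5), (23,G2,9.5), (28,G2,11), (30,G3,12)
Step 2: Sum ranks within each group.
R_1 = 25.5 (n_1 = 4)
R_2 = 21.5 (n_2 = 3)
R_3 = 31 (n_3 = 5)
Step 3: H = 12/(N(N+1)) * sum(R_i^2/n_i) - 3(N+1)
     = 12/(12*13) * (25.5^2/4 + 21.5^2/3 + 31^2/5) - 3*13
     = 0.076923 * 508.846 - 39
     = 0.141987.
Step 4: Ties present; correction factor C = 1 - 18/(12^3 - 12) = 0.989510. Corrected H = 0.141987 / 0.989510 = 0.143492.
Step 5: Under H0, H ~ chi^2(2); p-value = 0.930767.
Step 6: alpha = 0.05. fail to reject H0.

H = 0.1435, df = 2, p = 0.930767, fail to reject H0.


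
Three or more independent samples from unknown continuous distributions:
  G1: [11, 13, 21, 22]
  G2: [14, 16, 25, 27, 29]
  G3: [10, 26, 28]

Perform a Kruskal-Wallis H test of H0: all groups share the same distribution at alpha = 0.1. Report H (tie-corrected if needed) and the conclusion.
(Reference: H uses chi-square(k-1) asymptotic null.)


Step 1: Combine all N = 12 observations and assign midranks.
sorted (value, group, rank): (10,G3,1), (11,G1,2), (13,G1,3), (14,G2,4), (16,G2,5), (21,G1,6), (22,G1,7), (25,G2,8), (26,G3,9), (27,G2,10), (28,G3,11), (29,G2,12)
Step 2: Sum ranks within each group.
R_1 = 18 (n_1 = 4)
R_2 = 39 (n_2 = 5)
R_3 = 21 (n_3 = 3)
Step 3: H = 12/(N(N+1)) * sum(R_i^2/n_i) - 3(N+1)
     = 12/(12*13) * (18^2/4 + 39^2/5 + 21^2/3) - 3*13
     = 0.076923 * 532.2 - 39
     = 1.938462.
Step 4: No ties, so H is used without correction.
Step 5: Under H0, H ~ chi^2(2); p-value = 0.379375.
Step 6: alpha = 0.1. fail to reject H0.

H = 1.9385, df = 2, p = 0.379375, fail to reject H0.


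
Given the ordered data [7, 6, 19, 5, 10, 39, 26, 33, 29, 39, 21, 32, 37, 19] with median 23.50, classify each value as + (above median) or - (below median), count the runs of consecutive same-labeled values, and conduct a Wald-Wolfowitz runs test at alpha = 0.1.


Step 1: Compute median = 23.50; label A = above, B = below.
Labels in order: BBBBBAAAAABAAB  (n_A = 7, n_B = 7)
Step 2: Count runs R = 5.
Step 3: Under H0 (random ordering), E[R] = 2*n_A*n_B/(n_A+n_B) + 1 = 2*7*7/14 + 1 = 8.0000.
        Var[R] = 2*n_A*n_B*(2*n_A*n_B - n_A - n_B) / ((n_A+n_B)^2 * (n_A+n_B-1)) = 8232/2548 = 3.2308.
        SD[R] = 1.7974.
Step 4: Continuity-corrected z = (R + 0.5 - E[R]) / SD[R] = (5 + 0.5 - 8.0000) / 1.7974 = -1.3909.
Step 5: Two-sided p-value via normal approximation = 2*(1 - Phi(|z|)) = 0.164264.
Step 6: alpha = 0.1. fail to reject H0.

R = 5, z = -1.3909, p = 0.164264, fail to reject H0.


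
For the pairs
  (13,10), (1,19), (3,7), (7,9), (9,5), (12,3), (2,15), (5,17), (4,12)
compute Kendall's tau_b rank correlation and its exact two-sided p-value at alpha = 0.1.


Step 1: Enumerate the 36 unordered pairs (i,j) with i<j and classify each by sign(x_j-x_i) * sign(y_j-y_i).
  (1,2):dx=-12,dy=+9->D; (1,3):dx=-10,dy=-3->C; (1,4):dx=-6,dy=-1->C; (1,5):dx=-4,dy=-5->C
  (1,6):dx=-1,dy=-7->C; (1,7):dx=-11,dy=+5->D; (1,8):dx=-8,dy=+7->D; (1,9):dx=-9,dy=+2->D
  (2,3):dx=+2,dy=-12->D; (2,4):dx=+6,dy=-10->D; (2,5):dx=+8,dy=-14->D; (2,6):dx=+11,dy=-16->D
  (2,7):dx=+1,dy=-4->D; (2,8):dx=+4,dy=-2->D; (2,9):dx=+3,dy=-7->D; (3,4):dx=+4,dy=+2->C
  (3,5):dx=+6,dy=-2->D; (3,6):dx=+9,dy=-4->D; (3,7):dx=-1,dy=+8->D; (3,8):dx=+2,dy=+10->C
  (3,9):dx=+1,dy=+5->C; (4,5):dx=+2,dy=-4->D; (4,6):dx=+5,dy=-6->D; (4,7):dx=-5,dy=+6->D
  (4,8):dx=-2,dy=+8->D; (4,9):dx=-3,dy=+3->D; (5,6):dx=+3,dy=-2->D; (5,7):dx=-7,dy=+10->D
  (5,8):dx=-4,dy=+12->D; (5,9):dx=-5,dy=+7->D; (6,7):dx=-10,dy=+12->D; (6,8):dx=-7,dy=+14->D
  (6,9):dx=-8,dy=+9->D; (7,8):dx=+3,dy=+2->C; (7,9):dx=+2,dy=-3->D; (8,9):dx=-1,dy=-5->C
Step 2: C = 9, D = 27, total pairs = 36.
Step 3: tau = (C - D)/(n(n-1)/2) = (9 - 27)/36 = -0.500000.
Step 4: Exact two-sided p-value (enumerate n! = 362880 permutations of y under H0): p = 0.075176.
Step 5: alpha = 0.1. reject H0.

tau_b = -0.5000 (C=9, D=27), p = 0.075176, reject H0.


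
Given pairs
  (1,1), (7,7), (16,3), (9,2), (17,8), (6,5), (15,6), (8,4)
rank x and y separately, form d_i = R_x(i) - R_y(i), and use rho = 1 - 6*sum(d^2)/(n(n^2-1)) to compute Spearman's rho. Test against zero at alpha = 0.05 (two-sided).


Step 1: Rank x and y separately (midranks; no ties here).
rank(x): 1->1, 7->3, 16->7, 9->5, 17->8, 6->2, 15->6, 8->4
rank(y): 1->1, 7->7, 3->3, 2->2, 8->8, 5->5, 6->6, 4->4
Step 2: d_i = R_x(i) - R_y(i); compute d_i^2.
  (1-1)^2=0, (3-7)^2=16, (7-3)^2=16, (5-2)^2=9, (8-8)^2=0, (2-5)^2=9, (6-6)^2=0, (4-4)^2=0
sum(d^2) = 50.
Step 3: rho = 1 - 6*50 / (8*(8^2 - 1)) = 1 - 300/504 = 0.404762.
Step 4: Under H0, t = rho * sqrt((n-2)/(1-rho^2)) = 1.0842 ~ t(6).
Step 5: Two-sided p-value from the t-distribution with 6 df = 0.319889.
Step 6: alpha = 0.05. fail to reject H0.

rho = 0.4048, p = 0.319889, fail to reject H0 at alpha = 0.05.


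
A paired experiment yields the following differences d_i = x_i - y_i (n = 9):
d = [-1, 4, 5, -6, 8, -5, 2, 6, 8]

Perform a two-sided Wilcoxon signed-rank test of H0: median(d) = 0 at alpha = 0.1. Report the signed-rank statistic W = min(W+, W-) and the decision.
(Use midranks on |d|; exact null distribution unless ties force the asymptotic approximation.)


Step 1: Drop any zero differences (none here) and take |d_i|.
|d| = [1, 4, 5, 6, 8, 5, 2, 6, 8]
Step 2: Midrank |d_i| (ties get averaged ranks).
ranks: |1|->1, |4|->3, |5|->4.5, |6|->6.5, |8|->8.5, |5|->4.5, |2|->2, |6|->6.5, |8|->8.5
Step 3: Attach original signs; sum ranks with positive sign and with negative sign.
W+ = 3 + 4.5 + 8.5 + 2 + 6.5 + 8.5 = 33
W- = 1 + 6.5 + 4.5 = 12
(Check: W+ + W- = 45 should equal n(n+1)/2 = 45.)
Step 4: Test statistic W = min(W+, W-) = 12.
Step 5: Ties in |d|, so use the tie-corrected normal approximation.
        E[W] = n(n+1)/4 = 9*10/4 = 22.5.
        Tie groups: |d|=5 (t=2), |d|=6 (t=2), |d|=8 (t=2); sum(t^3 - t) = 18.
        Var[W] = n(n+1)(2n+1)/24 - sum(t^3-t)/48 = 1710/24 - 18/48 = 70.875.
        z = (W - E[W]) / sqrt(Var[W]) = (12 - 22.5) / 8.4187 = -1.2472.
        Two-sided p = 2*Phi(z) = 0.212317.
Step 6: alpha = 0.1. fail to reject H0.

W+ = 33, W- = 12, W = min = 12, p = 0.212317, fail to reject H0.


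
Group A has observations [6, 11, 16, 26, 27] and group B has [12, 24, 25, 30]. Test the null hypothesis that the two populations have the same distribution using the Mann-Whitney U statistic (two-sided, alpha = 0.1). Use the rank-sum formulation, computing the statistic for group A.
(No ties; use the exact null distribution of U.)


Step 1: Combine and sort all 9 observations; assign midranks.
sorted (value, group): (6,X), (11,X), (12,Y), (16,X), (24,Y), (25,Y), (26,X), (27,X), (30,Y)
ranks: 6->1, 11->2, 12->3, 16->4, 24->5, 25->6, 26->7, 27->8, 30->9
Step 2: Rank sum for X: R1 = 1 + 2 + 4 + 7 + 8 = 22.
Step 3: U_X = R1 - n1(n1+1)/2 = 22 - 5*6/2 = 22 - 15 = 7.
       U_Y = n1*n2 - U_X = 20 - 7 = 13.
Step 4: No ties, so the exact null distribution of U (based on enumerating the C(9,5) = 126 equally likely rank assignments) gives the two-sided p-value.
Step 5: p-value = 0.555556; compare to alpha = 0.1. fail to reject H0.

U_X = 7, p = 0.555556, fail to reject H0 at alpha = 0.1.


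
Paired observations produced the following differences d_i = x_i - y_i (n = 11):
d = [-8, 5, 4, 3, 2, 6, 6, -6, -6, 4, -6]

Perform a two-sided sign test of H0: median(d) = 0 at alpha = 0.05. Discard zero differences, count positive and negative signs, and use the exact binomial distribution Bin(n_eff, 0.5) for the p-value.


Step 1: Discard zero differences. Original n = 11; n_eff = number of nonzero differences = 11.
Nonzero differences (with sign): -8, +5, +4, +3, +2, +6, +6, -6, -6, +4, -6
Step 2: Count signs: positive = 7, negative = 4.
Step 3: Under H0: P(positive) = 0.5, so the number of positives S ~ Bin(11, 0.5).
Step 4: Two-sided exact p-value = sum of Bin(11,0.5) probabilities at or below the observed probability = 0.548828.
Step 5: alpha = 0.05. fail to reject H0.

n_eff = 11, pos = 7, neg = 4, p = 0.548828, fail to reject H0.


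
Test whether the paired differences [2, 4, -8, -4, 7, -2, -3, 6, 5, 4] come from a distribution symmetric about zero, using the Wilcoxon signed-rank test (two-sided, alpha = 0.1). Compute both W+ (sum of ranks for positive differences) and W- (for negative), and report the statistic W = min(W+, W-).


Step 1: Drop any zero differences (none here) and take |d_i|.
|d| = [2, 4, 8, 4, 7, 2, 3, 6, 5, 4]
Step 2: Midrank |d_i| (ties get averaged ranks).
ranks: |2|->1.5, |4|->5, |8|->10, |4|->5, |7|->9, |2|->1.5, |3|->3, |6|->8, |5|->7, |4|->5
Step 3: Attach original signs; sum ranks with positive sign and with negative sign.
W+ = 1.5 + 5 + 9 + 8 + 7 + 5 = 35.5
W- = 10 + 5 + 1.5 + 3 = 19.5
(Check: W+ + W- = 55 should equal n(n+1)/2 = 55.)
Step 4: Test statistic W = min(W+, W-) = 19.5.
Step 5: Ties in |d|, so use the tie-corrected normal approximation.
        E[W] = n(n+1)/4 = 10*11/4 = 27.5.
        Tie groups: |d|=2 (t=2), |d|=4 (t=3); sum(t^3 - t) = 30.
        Var[W] = n(n+1)(2n+1)/24 - sum(t^3-t)/48 = 2310/24 - 30/48 = 95.625.
        z = (W - E[W]) / sqrt(Var[W]) = (19.5 - 27.5) / 9.7788 = -0.8181.
        Two-sided p = 2*Phi(z) = 0.413302.
Step 6: alpha = 0.1. fail to reject H0.

W+ = 35.5, W- = 19.5, W = min = 19.5, p = 0.413302, fail to reject H0.


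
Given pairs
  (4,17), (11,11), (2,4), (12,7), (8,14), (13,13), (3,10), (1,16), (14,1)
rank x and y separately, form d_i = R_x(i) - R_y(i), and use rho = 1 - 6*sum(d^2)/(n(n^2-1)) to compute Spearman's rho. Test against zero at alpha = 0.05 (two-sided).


Step 1: Rank x and y separately (midranks; no ties here).
rank(x): 4->4, 11->6, 2->2, 12->7, 8->5, 13->8, 3->3, 1->1, 14->9
rank(y): 17->9, 11->5, 4->2, 7->3, 14->7, 13->6, 10->4, 16->8, 1->1
Step 2: d_i = R_x(i) - R_y(i); compute d_i^2.
  (4-9)^2=25, (6-5)^2=1, (2-2)^2=0, (7-3)^2=16, (5-7)^2=4, (8-6)^2=4, (3-4)^2=1, (1-8)^2=49, (9-1)^2=64
sum(d^2) = 164.
Step 3: rho = 1 - 6*164 / (9*(9^2 - 1)) = 1 - 984/720 = -0.366667.
Step 4: Under H0, t = rho * sqrt((n-2)/(1-rho^2)) = -1.0427 ~ t(7).
Step 5: Two-sided p-value from the t-distribution with 7 df = 0.331740.
Step 6: alpha = 0.05. fail to reject H0.

rho = -0.3667, p = 0.331740, fail to reject H0 at alpha = 0.05.


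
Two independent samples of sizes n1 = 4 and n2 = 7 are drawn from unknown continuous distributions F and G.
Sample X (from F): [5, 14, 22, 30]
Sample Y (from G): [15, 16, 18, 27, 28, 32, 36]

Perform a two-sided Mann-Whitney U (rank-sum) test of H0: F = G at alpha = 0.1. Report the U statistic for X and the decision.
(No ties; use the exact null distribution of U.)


Step 1: Combine and sort all 11 observations; assign midranks.
sorted (value, group): (5,X), (14,X), (15,Y), (16,Y), (18,Y), (22,X), (27,Y), (28,Y), (30,X), (32,Y), (36,Y)
ranks: 5->1, 14->2, 15->3, 16->4, 18->5, 22->6, 27->7, 28->8, 30->9, 32->10, 36->11
Step 2: Rank sum for X: R1 = 1 + 2 + 6 + 9 = 18.
Step 3: U_X = R1 - n1(n1+1)/2 = 18 - 4*5/2 = 18 - 10 = 8.
       U_Y = n1*n2 - U_X = 28 - 8 = 20.
Step 4: No ties, so the exact null distribution of U (based on enumerating the C(11,4) = 330 equally likely rank assignments) gives the two-sided p-value.
Step 5: p-value = 0.315152; compare to alpha = 0.1. fail to reject H0.

U_X = 8, p = 0.315152, fail to reject H0 at alpha = 0.1.


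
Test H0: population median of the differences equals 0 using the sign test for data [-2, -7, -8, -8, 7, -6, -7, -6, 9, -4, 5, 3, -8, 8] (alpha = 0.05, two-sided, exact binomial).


Step 1: Discard zero differences. Original n = 14; n_eff = number of nonzero differences = 14.
Nonzero differences (with sign): -2, -7, -8, -8, +7, -6, -7, -6, +9, -4, +5, +3, -8, +8
Step 2: Count signs: positive = 5, negative = 9.
Step 3: Under H0: P(positive) = 0.5, so the number of positives S ~ Bin(14, 0.5).
Step 4: Two-sided exact p-value = sum of Bin(14,0.5) probabilities at or below the observed probability = 0.423950.
Step 5: alpha = 0.05. fail to reject H0.

n_eff = 14, pos = 5, neg = 9, p = 0.423950, fail to reject H0.


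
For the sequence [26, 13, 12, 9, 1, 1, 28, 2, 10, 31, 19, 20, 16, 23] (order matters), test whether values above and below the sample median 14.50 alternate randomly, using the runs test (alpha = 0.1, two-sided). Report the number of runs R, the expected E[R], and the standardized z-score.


Step 1: Compute median = 14.50; label A = above, B = below.
Labels in order: ABBBBBABBAAAAA  (n_A = 7, n_B = 7)
Step 2: Count runs R = 5.
Step 3: Under H0 (random ordering), E[R] = 2*n_A*n_B/(n_A+n_B) + 1 = 2*7*7/14 + 1 = 8.0000.
        Var[R] = 2*n_A*n_B*(2*n_A*n_B - n_A - n_B) / ((n_A+n_B)^2 * (n_A+n_B-1)) = 8232/2548 = 3.2308.
        SD[R] = 1.7974.
Step 4: Continuity-corrected z = (R + 0.5 - E[R]) / SD[R] = (5 + 0.5 - 8.0000) / 1.7974 = -1.3909.
Step 5: Two-sided p-value via normal approximation = 2*(1 - Phi(|z|)) = 0.164264.
Step 6: alpha = 0.1. fail to reject H0.

R = 5, z = -1.3909, p = 0.164264, fail to reject H0.


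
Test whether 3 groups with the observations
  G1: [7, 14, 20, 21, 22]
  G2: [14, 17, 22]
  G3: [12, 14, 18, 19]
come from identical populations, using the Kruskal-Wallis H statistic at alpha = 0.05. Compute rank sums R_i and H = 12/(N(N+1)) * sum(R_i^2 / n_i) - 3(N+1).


Step 1: Combine all N = 12 observations and assign midranks.
sorted (value, group, rank): (7,G1,1), (12,G3,2), (14,G1,4), (14,G2,4), (14,G3,4), (17,G2,6), (18,G3,7), (19,G3,8), (20,G1,9), (21,G1,10), (22,G1,11.5), (22,G2,11.5)
Step 2: Sum ranks within each group.
R_1 = 35.5 (n_1 = 5)
R_2 = 21.5 (n_2 = 3)
R_3 = 21 (n_3 = 4)
Step 3: H = 12/(N(N+1)) * sum(R_i^2/n_i) - 3(N+1)
     = 12/(12*13) * (35.5^2/5 + 21.5^2/3 + 21^2/4) - 3*13
     = 0.076923 * 516.383 - 39
     = 0.721795.
Step 4: Ties present; correction factor C = 1 - 30/(12^3 - 12) = 0.982517. Corrected H = 0.721795 / 0.982517 = 0.734638.
Step 5: Under H0, H ~ chi^2(2); p-value = 0.692589.
Step 6: alpha = 0.05. fail to reject H0.

H = 0.7346, df = 2, p = 0.692589, fail to reject H0.


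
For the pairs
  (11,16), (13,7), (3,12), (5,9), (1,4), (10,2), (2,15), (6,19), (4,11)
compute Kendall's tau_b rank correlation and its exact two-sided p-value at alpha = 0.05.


Step 1: Enumerate the 36 unordered pairs (i,j) with i<j and classify each by sign(x_j-x_i) * sign(y_j-y_i).
  (1,2):dx=+2,dy=-9->D; (1,3):dx=-8,dy=-4->C; (1,4):dx=-6,dy=-7->C; (1,5):dx=-10,dy=-12->C
  (1,6):dx=-1,dy=-14->C; (1,7):dx=-9,dy=-1->C; (1,8):dx=-5,dy=+3->D; (1,9):dx=-7,dy=-5->C
  (2,3):dx=-10,dy=+5->D; (2,4):dx=-8,dy=+2->D; (2,5):dx=-12,dy=-3->C; (2,6):dx=-3,dy=-5->C
  (2,7):dx=-11,dy=+8->D; (2,8):dx=-7,dy=+12->D; (2,9):dx=-9,dy=+4->D; (3,4):dx=+2,dy=-3->D
  (3,5):dx=-2,dy=-8->C; (3,6):dx=+7,dy=-10->D; (3,7):dx=-1,dy=+3->D; (3,8):dx=+3,dy=+7->C
  (3,9):dx=+1,dy=-1->D; (4,5):dx=-4,dy=-5->C; (4,6):dx=+5,dy=-7->D; (4,7):dx=-3,dy=+6->D
  (4,8):dx=+1,dy=+10->C; (4,9):dx=-1,dy=+2->D; (5,6):dx=+9,dy=-2->D; (5,7):dx=+1,dy=+11->C
  (5,8):dx=+5,dy=+15->C; (5,9):dx=+3,dy=+7->C; (6,7):dx=-8,dy=+13->D; (6,8):dx=-4,dy=+17->D
  (6,9):dx=-6,dy=+9->D; (7,8):dx=+4,dy=+4->C; (7,9):dx=+2,dy=-4->D; (8,9):dx=-2,dy=-8->C
Step 2: C = 17, D = 19, total pairs = 36.
Step 3: tau = (C - D)/(n(n-1)/2) = (17 - 19)/36 = -0.055556.
Step 4: Exact two-sided p-value (enumerate n! = 362880 permutations of y under H0): p = 0.919455.
Step 5: alpha = 0.05. fail to reject H0.

tau_b = -0.0556 (C=17, D=19), p = 0.919455, fail to reject H0.


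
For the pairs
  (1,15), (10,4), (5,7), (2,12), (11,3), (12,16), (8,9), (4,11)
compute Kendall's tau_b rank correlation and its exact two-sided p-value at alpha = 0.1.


Step 1: Enumerate the 28 unordered pairs (i,j) with i<j and classify each by sign(x_j-x_i) * sign(y_j-y_i).
  (1,2):dx=+9,dy=-11->D; (1,3):dx=+4,dy=-8->D; (1,4):dx=+1,dy=-3->D; (1,5):dx=+10,dy=-12->D
  (1,6):dx=+11,dy=+1->C; (1,7):dx=+7,dy=-6->D; (1,8):dx=+3,dy=-4->D; (2,3):dx=-5,dy=+3->D
  (2,4):dx=-8,dy=+8->D; (2,5):dx=+1,dy=-1->D; (2,6):dx=+2,dy=+12->C; (2,7):dx=-2,dy=+5->D
  (2,8):dx=-6,dy=+7->D; (3,4):dx=-3,dy=+5->D; (3,5):dx=+6,dy=-4->D; (3,6):dx=+7,dy=+9->C
  (3,7):dx=+3,dy=+2->C; (3,8):dx=-1,dy=+4->D; (4,5):dx=+9,dy=-9->D; (4,6):dx=+10,dy=+4->C
  (4,7):dx=+6,dy=-3->D; (4,8):dx=+2,dy=-1->D; (5,6):dx=+1,dy=+13->C; (5,7):dx=-3,dy=+6->D
  (5,8):dx=-7,dy=+8->D; (6,7):dx=-4,dy=-7->C; (6,8):dx=-8,dy=-5->C; (7,8):dx=-4,dy=+2->D
Step 2: C = 8, D = 20, total pairs = 28.
Step 3: tau = (C - D)/(n(n-1)/2) = (8 - 20)/28 = -0.428571.
Step 4: Exact two-sided p-value (enumerate n! = 40320 permutations of y under H0): p = 0.178869.
Step 5: alpha = 0.1. fail to reject H0.

tau_b = -0.4286 (C=8, D=20), p = 0.178869, fail to reject H0.


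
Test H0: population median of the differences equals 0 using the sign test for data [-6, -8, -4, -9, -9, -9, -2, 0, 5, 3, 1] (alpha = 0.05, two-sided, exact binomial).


Step 1: Discard zero differences. Original n = 11; n_eff = number of nonzero differences = 10.
Nonzero differences (with sign): -6, -8, -4, -9, -9, -9, -2, +5, +3, +1
Step 2: Count signs: positive = 3, negative = 7.
Step 3: Under H0: P(positive) = 0.5, so the number of positives S ~ Bin(10, 0.5).
Step 4: Two-sided exact p-value = sum of Bin(10,0.5) probabilities at or below the observed probability = 0.343750.
Step 5: alpha = 0.05. fail to reject H0.

n_eff = 10, pos = 3, neg = 7, p = 0.343750, fail to reject H0.
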